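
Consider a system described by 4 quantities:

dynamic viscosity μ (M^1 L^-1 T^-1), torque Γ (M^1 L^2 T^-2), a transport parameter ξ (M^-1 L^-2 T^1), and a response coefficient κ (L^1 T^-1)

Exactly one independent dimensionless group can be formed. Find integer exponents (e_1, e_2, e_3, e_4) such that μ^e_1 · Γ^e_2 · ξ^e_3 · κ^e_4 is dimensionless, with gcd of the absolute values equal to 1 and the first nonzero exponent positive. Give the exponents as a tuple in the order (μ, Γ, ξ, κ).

(1, -3, -2, 3)

M: e_1·(1) + e_2·(1) + e_3·(-1) + e_4·(0) = 0
L: e_1·(-1) + e_2·(2) + e_3·(-2) + e_4·(1) = 0
T: e_1·(-1) + e_2·(-2) + e_3·(1) + e_4·(-1) = 0
Solving this homogeneous linear system for the smallest-integer solution (first nonzero entry positive) gives (1, -3, -2, 3).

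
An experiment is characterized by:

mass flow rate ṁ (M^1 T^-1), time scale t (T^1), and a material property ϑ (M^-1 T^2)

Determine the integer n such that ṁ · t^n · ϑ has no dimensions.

Balance the T exponent: (1)·n from t, plus (-1) + (2) = 1 from the rest, must sum to zero.
n + 1 = 0, so n = -1.

-1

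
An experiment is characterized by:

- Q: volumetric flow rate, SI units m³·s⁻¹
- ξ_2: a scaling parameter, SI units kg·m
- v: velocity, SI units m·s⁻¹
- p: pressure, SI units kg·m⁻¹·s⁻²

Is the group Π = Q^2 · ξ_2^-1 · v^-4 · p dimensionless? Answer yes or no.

Sum the exponent of each base dimension across the product:
  M: 2·[Q]_M − [ξ_2]_M − 4·[v]_M + [p]_M = 2·(0) − (1) − 4·(0) + (1) = 0
  L: 2·[Q]_L − [ξ_2]_L − 4·[v]_L + [p]_L = 2·(3) − (1) − 4·(1) + (-1) = 0
  T: 2·[Q]_T − [ξ_2]_T − 4·[v]_T + [p]_T = 2·(-1) − (0) − 4·(-1) + (-2) = 0
All base exponents vanish — dimensionless.

yes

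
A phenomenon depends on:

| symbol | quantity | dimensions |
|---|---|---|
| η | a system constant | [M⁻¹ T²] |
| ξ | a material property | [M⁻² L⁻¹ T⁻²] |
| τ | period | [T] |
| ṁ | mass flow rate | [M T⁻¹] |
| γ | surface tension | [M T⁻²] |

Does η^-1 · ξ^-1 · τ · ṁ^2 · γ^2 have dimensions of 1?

Sum the exponent of each base dimension across the product:
  M: −[η]_M − [ξ]_M + [τ]_M + 2·[ṁ]_M + 2·[γ]_M = −(-1) − (-2) + (0) + 2·(1) + 2·(1) = 7
  L: −[η]_L − [ξ]_L + [τ]_L + 2·[ṁ]_L + 2·[γ]_L = −(0) − (-1) + (0) + 2·(0) + 2·(0) = 1
  T: −[η]_T − [ξ]_T + [τ]_T + 2·[ṁ]_T + 2·[γ]_T = −(2) − (-2) + (1) + 2·(-1) + 2·(-2) = -5
Net dimensions [M⁷ L T⁻⁵] ≠ [1] — not dimensionless.

no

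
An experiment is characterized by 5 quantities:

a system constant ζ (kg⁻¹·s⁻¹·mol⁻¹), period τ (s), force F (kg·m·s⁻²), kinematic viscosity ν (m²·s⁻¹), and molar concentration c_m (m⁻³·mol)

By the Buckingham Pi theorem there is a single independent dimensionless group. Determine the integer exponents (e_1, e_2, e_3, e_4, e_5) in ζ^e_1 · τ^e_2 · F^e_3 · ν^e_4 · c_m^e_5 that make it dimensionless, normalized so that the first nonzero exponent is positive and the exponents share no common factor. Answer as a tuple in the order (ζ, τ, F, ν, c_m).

(1, 4, 1, 1, 1)

M: e_1·(-1) + e_2·(0) + e_3·(1) + e_4·(0) + e_5·(0) = 0
L: e_1·(0) + e_2·(0) + e_3·(1) + e_4·(2) + e_5·(-3) = 0
T: e_1·(-1) + e_2·(1) + e_3·(-2) + e_4·(-1) + e_5·(0) = 0
N: e_1·(-1) + e_2·(0) + e_3·(0) + e_4·(0) + e_5·(1) = 0
Solving this homogeneous linear system for the smallest-integer solution (first nonzero entry positive) gives (1, 4, 1, 1, 1).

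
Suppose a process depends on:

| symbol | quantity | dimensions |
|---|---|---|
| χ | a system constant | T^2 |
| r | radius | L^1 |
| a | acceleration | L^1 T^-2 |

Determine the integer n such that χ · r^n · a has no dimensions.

-1

Balance the L exponent: (1)·n from r, plus (0) + (1) = 1 from the rest, must sum to zero.
n + 1 = 0, so n = -1.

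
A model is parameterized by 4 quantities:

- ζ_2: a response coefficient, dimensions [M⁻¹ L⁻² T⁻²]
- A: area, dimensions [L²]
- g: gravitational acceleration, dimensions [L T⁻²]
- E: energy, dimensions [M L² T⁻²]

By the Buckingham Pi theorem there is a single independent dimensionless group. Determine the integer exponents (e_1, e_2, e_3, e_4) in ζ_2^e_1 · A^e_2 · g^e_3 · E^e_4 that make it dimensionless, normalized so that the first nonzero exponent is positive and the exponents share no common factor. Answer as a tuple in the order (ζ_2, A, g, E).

(1, 1, -2, 1)

M: e_1·(-1) + e_2·(0) + e_3·(0) + e_4·(1) = 0
L: e_1·(-2) + e_2·(2) + e_3·(1) + e_4·(2) = 0
T: e_1·(-2) + e_2·(0) + e_3·(-2) + e_4·(-2) = 0
Solving this homogeneous linear system for the smallest-integer solution (first nonzero entry positive) gives (1, 1, -2, 1).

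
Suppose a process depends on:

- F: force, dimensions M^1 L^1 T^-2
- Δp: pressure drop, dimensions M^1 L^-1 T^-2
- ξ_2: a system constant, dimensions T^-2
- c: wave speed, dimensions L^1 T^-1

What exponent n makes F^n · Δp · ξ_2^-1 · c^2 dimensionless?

Balance the M exponent: (1)·n from F, plus (1) − (0) + 2·(0) = 1 from the rest, must sum to zero.
n + 1 = 0, so n = -1.

-1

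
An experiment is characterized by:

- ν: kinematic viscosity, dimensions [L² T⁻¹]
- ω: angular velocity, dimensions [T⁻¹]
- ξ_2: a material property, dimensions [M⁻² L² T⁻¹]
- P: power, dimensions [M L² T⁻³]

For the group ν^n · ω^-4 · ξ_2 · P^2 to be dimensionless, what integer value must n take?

-3

Balance the L exponent: (2)·n from ν, plus −4·(0) + (2) + 2·(2) = 6 from the rest, must sum to zero.
2n + 6 = 0, so n = -3.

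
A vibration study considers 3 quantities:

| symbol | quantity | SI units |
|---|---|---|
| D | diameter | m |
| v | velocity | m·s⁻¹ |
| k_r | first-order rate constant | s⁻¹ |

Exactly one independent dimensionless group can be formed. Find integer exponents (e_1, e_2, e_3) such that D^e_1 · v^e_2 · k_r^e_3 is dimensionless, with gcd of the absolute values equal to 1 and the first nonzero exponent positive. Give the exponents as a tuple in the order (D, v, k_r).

(1, -1, 1)

L: e_1·(1) + e_2·(1) + e_3·(0) = 0
T: e_1·(0) + e_2·(-1) + e_3·(-1) = 0
Solving this homogeneous linear system for the smallest-integer solution (first nonzero entry positive) gives (1, -1, 1).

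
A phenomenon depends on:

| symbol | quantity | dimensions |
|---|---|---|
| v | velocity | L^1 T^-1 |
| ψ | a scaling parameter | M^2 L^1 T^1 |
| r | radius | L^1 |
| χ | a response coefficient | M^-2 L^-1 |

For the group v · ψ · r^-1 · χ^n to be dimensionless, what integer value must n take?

Balance the M exponent: (-2)·n from χ, plus (0) + (2) − (0) = 2 from the rest, must sum to zero.
-2n + 2 = 0, so n = 1.

1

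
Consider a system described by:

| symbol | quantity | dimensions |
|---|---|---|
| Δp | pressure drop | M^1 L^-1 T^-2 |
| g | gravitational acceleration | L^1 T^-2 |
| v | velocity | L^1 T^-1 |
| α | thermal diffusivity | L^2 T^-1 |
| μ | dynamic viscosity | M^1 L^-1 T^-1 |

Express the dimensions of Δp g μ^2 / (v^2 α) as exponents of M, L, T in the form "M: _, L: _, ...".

M: 3, L: -6, T: -3

Collect each base-dimension exponent across the product:
  M: (1) + (0) − 2·(0) − (0) + 2·(1) = 3
  L: (-1) + (1) − 2·(1) − (2) + 2·(-1) = -6
  T: (-2) + (-2) − 2·(-1) − (-1) + 2·(-1) = -3
So the dimensions are [M³ L⁻⁶ T⁻³].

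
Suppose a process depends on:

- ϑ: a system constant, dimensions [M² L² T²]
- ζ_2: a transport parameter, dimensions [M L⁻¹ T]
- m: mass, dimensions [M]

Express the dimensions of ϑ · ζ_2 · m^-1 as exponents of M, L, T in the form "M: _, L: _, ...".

Collect each base-dimension exponent across the product:
  M: (2) + (1) − (1) = 2
  L: (2) + (-1) − (0) = 1
  T: (2) + (1) − (0) = 3
So the dimensions are [M² L T³].

M: 2, L: 1, T: 3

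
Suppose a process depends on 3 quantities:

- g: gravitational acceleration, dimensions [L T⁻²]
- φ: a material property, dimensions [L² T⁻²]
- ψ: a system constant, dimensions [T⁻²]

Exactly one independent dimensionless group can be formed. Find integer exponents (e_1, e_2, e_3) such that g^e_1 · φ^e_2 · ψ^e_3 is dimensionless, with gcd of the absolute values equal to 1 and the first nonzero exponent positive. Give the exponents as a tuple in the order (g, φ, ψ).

L: e_1·(1) + e_2·(2) + e_3·(0) = 0
T: e_1·(-2) + e_2·(-2) + e_3·(-2) = 0
Solving this homogeneous linear system for the smallest-integer solution (first nonzero entry positive) gives (2, -1, -1).

(2, -1, -1)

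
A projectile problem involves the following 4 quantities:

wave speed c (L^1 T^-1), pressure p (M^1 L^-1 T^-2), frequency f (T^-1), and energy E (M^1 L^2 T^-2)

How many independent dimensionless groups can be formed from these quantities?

There are 4 variables and 3 base dimensions (M, L, T).
The dimension matrix has rank 3.
Independent dimensionless groups: 4 − 3 = 1.

1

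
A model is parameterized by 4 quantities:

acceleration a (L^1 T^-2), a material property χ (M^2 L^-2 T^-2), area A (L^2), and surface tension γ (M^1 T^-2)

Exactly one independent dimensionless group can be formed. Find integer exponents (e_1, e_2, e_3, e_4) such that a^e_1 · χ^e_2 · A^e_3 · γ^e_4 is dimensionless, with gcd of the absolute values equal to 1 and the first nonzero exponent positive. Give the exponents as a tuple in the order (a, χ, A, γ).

(2, 2, 1, -4)

M: e_1·(0) + e_2·(2) + e_3·(0) + e_4·(1) = 0
L: e_1·(1) + e_2·(-2) + e_3·(2) + e_4·(0) = 0
T: e_1·(-2) + e_2·(-2) + e_3·(0) + e_4·(-2) = 0
Solving this homogeneous linear system for the smallest-integer solution (first nonzero entry positive) gives (2, 2, 1, -4).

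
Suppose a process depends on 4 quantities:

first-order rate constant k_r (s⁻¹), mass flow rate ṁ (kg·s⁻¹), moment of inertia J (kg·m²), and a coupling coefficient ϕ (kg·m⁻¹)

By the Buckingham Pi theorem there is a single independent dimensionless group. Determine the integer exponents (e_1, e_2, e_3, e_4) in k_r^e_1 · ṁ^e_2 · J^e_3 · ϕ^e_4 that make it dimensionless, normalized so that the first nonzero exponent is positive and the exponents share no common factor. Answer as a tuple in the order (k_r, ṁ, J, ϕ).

M: e_1·(0) + e_2·(1) + e_3·(1) + e_4·(1) = 0
L: e_1·(0) + e_2·(0) + e_3·(2) + e_4·(-1) = 0
T: e_1·(-1) + e_2·(-1) + e_3·(0) + e_4·(0) = 0
Solving this homogeneous linear system for the smallest-integer solution (first nonzero entry positive) gives (3, -3, 1, 2).

(3, -3, 1, 2)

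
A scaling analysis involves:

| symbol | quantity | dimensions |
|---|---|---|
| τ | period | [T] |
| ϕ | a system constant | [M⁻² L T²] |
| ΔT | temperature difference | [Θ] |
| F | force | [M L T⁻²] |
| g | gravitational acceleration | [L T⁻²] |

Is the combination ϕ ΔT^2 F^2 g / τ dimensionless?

no

Sum the exponent of each base dimension across the product:
  M: −[τ]_M + [ϕ]_M + 2·[ΔT]_M + 2·[F]_M + [g]_M = −(0) + (-2) + 2·(0) + 2·(1) + (0) = 0
  L: −[τ]_L + [ϕ]_L + 2·[ΔT]_L + 2·[F]_L + [g]_L = −(0) + (1) + 2·(0) + 2·(1) + (1) = 4
  T: −[τ]_T + [ϕ]_T + 2·[ΔT]_T + 2·[F]_T + [g]_T = −(1) + (2) + 2·(0) + 2·(-2) + (-2) = -5
  Θ: −[τ]_Θ + [ϕ]_Θ + 2·[ΔT]_Θ + 2·[F]_Θ + [g]_Θ = −(0) + (0) + 2·(1) + 2·(0) + (0) = 2
Net dimensions [L⁴ T⁻⁵ Θ²] ≠ [1] — not dimensionless.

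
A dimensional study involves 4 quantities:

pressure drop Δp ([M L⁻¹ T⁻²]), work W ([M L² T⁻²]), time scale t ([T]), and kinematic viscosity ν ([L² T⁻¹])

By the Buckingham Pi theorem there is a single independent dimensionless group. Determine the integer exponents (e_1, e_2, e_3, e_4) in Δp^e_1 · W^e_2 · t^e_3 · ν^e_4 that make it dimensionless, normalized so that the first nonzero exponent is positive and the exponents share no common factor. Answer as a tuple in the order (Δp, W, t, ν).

(2, -2, 3, 3)

M: e_1·(1) + e_2·(1) + e_3·(0) + e_4·(0) = 0
L: e_1·(-1) + e_2·(2) + e_3·(0) + e_4·(2) = 0
T: e_1·(-2) + e_2·(-2) + e_3·(1) + e_4·(-1) = 0
Solving this homogeneous linear system for the smallest-integer solution (first nonzero entry positive) gives (2, -2, 3, 3).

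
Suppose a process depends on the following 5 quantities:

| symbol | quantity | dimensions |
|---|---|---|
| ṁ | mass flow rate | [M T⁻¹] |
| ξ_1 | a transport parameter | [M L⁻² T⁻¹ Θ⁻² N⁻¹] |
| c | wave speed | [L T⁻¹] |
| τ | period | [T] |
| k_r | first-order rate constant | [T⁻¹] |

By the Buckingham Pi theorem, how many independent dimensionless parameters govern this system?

There are 5 variables and 5 base dimensions (M, L, T, Θ, N).
The dimension matrix has rank 4 (less than 5: the dimension vectors are linearly dependent).
Independent dimensionless groups: 5 − 4 = 1.

1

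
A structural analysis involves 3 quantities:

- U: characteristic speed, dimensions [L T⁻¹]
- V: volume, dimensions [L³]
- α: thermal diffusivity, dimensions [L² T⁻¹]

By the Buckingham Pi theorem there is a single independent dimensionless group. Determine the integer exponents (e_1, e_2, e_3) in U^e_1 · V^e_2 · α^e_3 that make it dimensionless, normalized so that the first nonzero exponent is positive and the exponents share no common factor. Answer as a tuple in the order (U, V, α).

(3, 1, -3)

L: e_1·(1) + e_2·(3) + e_3·(2) = 0
T: e_1·(-1) + e_2·(0) + e_3·(-1) = 0
Solving this homogeneous linear system for the smallest-integer solution (first nonzero entry positive) gives (3, 1, -3).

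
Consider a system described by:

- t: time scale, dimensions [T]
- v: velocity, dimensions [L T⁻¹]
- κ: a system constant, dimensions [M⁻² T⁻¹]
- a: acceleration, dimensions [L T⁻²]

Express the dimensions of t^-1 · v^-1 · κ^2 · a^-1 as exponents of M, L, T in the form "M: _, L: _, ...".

M: -4, L: -2, T: 0

Collect each base-dimension exponent across the product:
  M: −(0) − (0) + 2·(-2) − (0) = -4
  L: −(0) − (1) + 2·(0) − (1) = -2
  T: −(1) − (-1) + 2·(-1) − (-2) = 0
So the dimensions are [M⁻⁴ L⁻²].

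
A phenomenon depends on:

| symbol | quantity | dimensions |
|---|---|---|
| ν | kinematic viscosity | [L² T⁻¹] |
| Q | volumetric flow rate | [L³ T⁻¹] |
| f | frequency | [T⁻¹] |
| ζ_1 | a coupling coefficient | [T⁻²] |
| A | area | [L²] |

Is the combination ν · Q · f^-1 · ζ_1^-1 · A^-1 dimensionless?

Sum the exponent of each base dimension across the product:
  L: [ν]_L + [Q]_L − [f]_L − [ζ_1]_L − [A]_L = (2) + (3) − (0) − (0) − (2) = 3
  T: [ν]_T + [Q]_T − [f]_T − [ζ_1]_T − [A]_T = (-1) + (-1) − (-1) − (-2) − (0) = 1
Net dimensions [L³ T] ≠ [1] — not dimensionless.

no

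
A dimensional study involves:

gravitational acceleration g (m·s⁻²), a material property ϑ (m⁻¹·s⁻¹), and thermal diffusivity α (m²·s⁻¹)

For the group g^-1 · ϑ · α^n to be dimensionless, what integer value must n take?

1

Balance the L exponent: (2)·n from α, plus −(1) + (-1) = -2 from the rest, must sum to zero.
2n − 2 = 0, so n = 1.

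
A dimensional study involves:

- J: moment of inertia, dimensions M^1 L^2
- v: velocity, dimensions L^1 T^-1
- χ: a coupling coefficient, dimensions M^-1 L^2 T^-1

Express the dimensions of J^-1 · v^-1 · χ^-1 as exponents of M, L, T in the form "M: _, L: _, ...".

M: 0, L: -5, T: 2

Collect each base-dimension exponent across the product:
  M: −(1) − (0) − (-1) = 0
  L: −(2) − (1) − (2) = -5
  T: −(0) − (-1) − (-1) = 2
So the dimensions are [L⁻⁵ T²].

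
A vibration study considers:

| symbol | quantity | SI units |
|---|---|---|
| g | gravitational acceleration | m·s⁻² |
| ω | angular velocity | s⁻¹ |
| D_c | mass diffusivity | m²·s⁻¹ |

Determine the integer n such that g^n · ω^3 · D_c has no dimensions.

Balance the L exponent: (1)·n from g, plus 3·(0) + (2) = 2 from the rest, must sum to zero.
n + 2 = 0, so n = -2.

-2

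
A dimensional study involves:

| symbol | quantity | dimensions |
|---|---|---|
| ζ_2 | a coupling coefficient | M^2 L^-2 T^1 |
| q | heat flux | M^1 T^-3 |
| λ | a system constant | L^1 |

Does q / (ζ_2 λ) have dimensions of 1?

no

Sum the exponent of each base dimension across the product:
  M: −[ζ_2]_M + [q]_M − [λ]_M = −(2) + (1) − (0) = -1
  L: −[ζ_2]_L + [q]_L − [λ]_L = −(-2) + (0) − (1) = 1
  T: −[ζ_2]_T + [q]_T − [λ]_T = −(1) + (-3) − (0) = -4
Net dimensions [M⁻¹ L T⁻⁴] ≠ [1] — not dimensionless.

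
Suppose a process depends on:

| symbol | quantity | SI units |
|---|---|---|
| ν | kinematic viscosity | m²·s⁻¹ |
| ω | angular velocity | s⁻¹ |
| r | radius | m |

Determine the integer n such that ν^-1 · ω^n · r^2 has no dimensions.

1

Balance the T exponent: (-1)·n from ω, plus −(-1) + 2·(0) = 1 from the rest, must sum to zero.
−n + 1 = 0, so n = 1.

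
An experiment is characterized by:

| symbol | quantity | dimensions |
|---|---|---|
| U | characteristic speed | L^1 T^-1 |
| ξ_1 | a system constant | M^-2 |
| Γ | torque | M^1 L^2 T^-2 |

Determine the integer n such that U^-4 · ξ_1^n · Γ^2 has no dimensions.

Balance the M exponent: (-2)·n from ξ_1, plus −4·(0) + 2·(1) = 2 from the rest, must sum to zero.
-2n + 2 = 0, so n = 1.

1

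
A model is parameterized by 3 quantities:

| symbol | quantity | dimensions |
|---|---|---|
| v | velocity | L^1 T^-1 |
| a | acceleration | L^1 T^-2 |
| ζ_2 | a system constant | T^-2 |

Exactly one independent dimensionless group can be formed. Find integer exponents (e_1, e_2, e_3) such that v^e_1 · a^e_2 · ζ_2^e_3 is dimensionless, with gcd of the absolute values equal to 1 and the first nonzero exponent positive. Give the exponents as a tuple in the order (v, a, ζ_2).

(2, -2, 1)

L: e_1·(1) + e_2·(1) + e_3·(0) = 0
T: e_1·(-1) + e_2·(-2) + e_3·(-2) = 0
Solving this homogeneous linear system for the smallest-integer solution (first nonzero entry positive) gives (2, -2, 1).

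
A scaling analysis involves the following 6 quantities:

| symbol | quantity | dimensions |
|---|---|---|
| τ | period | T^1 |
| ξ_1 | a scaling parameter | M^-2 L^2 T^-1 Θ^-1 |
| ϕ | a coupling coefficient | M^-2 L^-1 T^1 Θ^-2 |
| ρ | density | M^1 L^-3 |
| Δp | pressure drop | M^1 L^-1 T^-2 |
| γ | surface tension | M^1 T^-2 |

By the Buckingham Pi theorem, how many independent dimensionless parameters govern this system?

2

There are 6 variables and 4 base dimensions (M, L, T, Θ).
The dimension matrix has rank 4.
Independent dimensionless groups: 6 − 4 = 2.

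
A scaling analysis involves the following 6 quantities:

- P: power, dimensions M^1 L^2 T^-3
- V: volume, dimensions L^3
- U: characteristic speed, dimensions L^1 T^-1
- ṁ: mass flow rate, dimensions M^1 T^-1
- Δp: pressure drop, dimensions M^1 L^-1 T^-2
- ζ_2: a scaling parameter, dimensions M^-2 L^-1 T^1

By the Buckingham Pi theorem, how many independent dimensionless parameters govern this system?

3

There are 6 variables and 3 base dimensions (M, L, T).
The dimension matrix has rank 3.
Independent dimensionless groups: 6 − 3 = 3.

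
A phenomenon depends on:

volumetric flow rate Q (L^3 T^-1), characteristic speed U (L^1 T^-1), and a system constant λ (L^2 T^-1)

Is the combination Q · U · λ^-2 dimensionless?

Sum the exponent of each base dimension across the product:
  M: [Q]_M + [U]_M − 2·[λ]_M = (0) + (0) − 2·(0) = 0
  L: [Q]_L + [U]_L − 2·[λ]_L = (3) + (1) − 2·(2) = 0
  T: [Q]_T + [U]_T − 2·[λ]_T = (-1) + (-1) − 2·(-1) = 0
All base exponents vanish — dimensionless.

yes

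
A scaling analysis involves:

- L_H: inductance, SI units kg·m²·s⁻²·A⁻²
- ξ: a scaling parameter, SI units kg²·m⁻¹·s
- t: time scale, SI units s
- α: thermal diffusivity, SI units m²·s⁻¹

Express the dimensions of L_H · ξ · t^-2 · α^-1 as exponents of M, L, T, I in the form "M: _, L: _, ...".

M: 3, L: -1, T: -2, I: -2

Collect each base-dimension exponent across the product:
  M: (1) + (2) − 2·(0) − (0) = 3
  L: (2) + (-1) − 2·(0) − (2) = -1
  T: (-2) + (1) − 2·(1) − (-1) = -2
  I: (-2) + (0) − 2·(0) − (0) = -2
So the dimensions are [M³ L⁻¹ T⁻² I⁻²].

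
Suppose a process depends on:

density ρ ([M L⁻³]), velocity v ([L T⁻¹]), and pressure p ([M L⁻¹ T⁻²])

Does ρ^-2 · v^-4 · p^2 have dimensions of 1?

Sum the exponent of each base dimension across the product:
  M: −2·[ρ]_M − 4·[v]_M + 2·[p]_M = −2·(1) − 4·(0) + 2·(1) = 0
  L: −2·[ρ]_L − 4·[v]_L + 2·[p]_L = −2·(-3) − 4·(1) + 2·(-1) = 0
  T: −2·[ρ]_T − 4·[v]_T + 2·[p]_T = −2·(0) − 4·(-1) + 2·(-2) = 0
All base exponents vanish — dimensionless.

yes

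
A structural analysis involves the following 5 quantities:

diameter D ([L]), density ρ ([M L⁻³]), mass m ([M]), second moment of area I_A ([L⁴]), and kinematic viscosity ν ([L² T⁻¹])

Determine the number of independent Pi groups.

There are 5 variables and 3 base dimensions (M, L, T).
The dimension matrix has rank 3.
Independent dimensionless groups: 5 − 3 = 2.

2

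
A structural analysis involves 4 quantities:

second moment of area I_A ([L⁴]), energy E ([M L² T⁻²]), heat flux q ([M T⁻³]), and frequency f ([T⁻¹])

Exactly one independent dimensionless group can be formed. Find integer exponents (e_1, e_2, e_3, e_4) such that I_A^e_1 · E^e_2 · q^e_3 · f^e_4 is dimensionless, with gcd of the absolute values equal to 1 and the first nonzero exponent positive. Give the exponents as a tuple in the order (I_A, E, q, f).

(1, -2, 2, -2)

M: e_1·(0) + e_2·(1) + e_3·(1) + e_4·(0) = 0
L: e_1·(4) + e_2·(2) + e_3·(0) + e_4·(0) = 0
T: e_1·(0) + e_2·(-2) + e_3·(-3) + e_4·(-1) = 0
Solving this homogeneous linear system for the smallest-integer solution (first nonzero entry positive) gives (1, -2, 2, -2).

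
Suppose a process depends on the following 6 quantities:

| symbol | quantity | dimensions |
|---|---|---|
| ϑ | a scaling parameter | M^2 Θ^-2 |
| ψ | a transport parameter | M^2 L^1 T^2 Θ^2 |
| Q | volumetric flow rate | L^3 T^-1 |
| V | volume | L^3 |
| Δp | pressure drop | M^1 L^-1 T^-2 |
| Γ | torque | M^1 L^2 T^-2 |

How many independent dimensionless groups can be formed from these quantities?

There are 6 variables and 4 base dimensions (M, L, T, Θ).
The dimension matrix has rank 4.
Independent dimensionless groups: 6 − 4 = 2.

2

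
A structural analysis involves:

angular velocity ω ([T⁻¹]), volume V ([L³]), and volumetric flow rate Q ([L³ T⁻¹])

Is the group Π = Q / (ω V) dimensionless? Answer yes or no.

yes

Sum the exponent of each base dimension across the product:
  L: −[ω]_L − [V]_L + [Q]_L = −(0) − (3) + (3) = 0
  T: −[ω]_T − [V]_T + [Q]_T = −(-1) − (0) + (-1) = 0
All base exponents vanish — dimensionless.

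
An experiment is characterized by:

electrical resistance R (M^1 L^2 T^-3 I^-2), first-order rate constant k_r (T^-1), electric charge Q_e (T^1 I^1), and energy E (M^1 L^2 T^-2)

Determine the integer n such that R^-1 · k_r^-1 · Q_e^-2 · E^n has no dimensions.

Balance the M exponent: (1)·n from E, plus −(1) − (0) − 2·(0) = -1 from the rest, must sum to zero.
n − 1 = 0, so n = 1.

1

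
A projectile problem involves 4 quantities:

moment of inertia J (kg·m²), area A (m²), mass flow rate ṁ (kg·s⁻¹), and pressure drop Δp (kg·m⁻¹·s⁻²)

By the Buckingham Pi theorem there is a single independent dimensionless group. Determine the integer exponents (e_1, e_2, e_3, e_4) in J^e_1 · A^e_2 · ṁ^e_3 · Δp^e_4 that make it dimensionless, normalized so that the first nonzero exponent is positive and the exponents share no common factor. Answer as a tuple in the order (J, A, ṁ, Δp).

M: e_1·(1) + e_2·(0) + e_3·(1) + e_4·(1) = 0
L: e_1·(2) + e_2·(2) + e_3·(0) + e_4·(-1) = 0
T: e_1·(0) + e_2·(0) + e_3·(-1) + e_4·(-2) = 0
Solving this homogeneous linear system for the smallest-integer solution (first nonzero entry positive) gives (2, -1, -4, 2).

(2, -1, -4, 2)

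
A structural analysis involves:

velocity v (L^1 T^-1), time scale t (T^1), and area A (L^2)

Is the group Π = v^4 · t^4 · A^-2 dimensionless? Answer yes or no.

Sum the exponent of each base dimension across the product:
  M: 4·[v]_M + 4·[t]_M − 2·[A]_M = 4·(0) + 4·(0) − 2·(0) = 0
  L: 4·[v]_L + 4·[t]_L − 2·[A]_L = 4·(1) + 4·(0) − 2·(2) = 0
  T: 4·[v]_T + 4·[t]_T − 2·[A]_T = 4·(-1) + 4·(1) − 2·(0) = 0
All base exponents vanish — dimensionless.

yes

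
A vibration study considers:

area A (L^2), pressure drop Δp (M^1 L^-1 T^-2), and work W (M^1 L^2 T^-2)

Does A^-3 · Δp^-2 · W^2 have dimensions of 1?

yes

Sum the exponent of each base dimension across the product:
  M: −3·[A]_M − 2·[Δp]_M + 2·[W]_M = −3·(0) − 2·(1) + 2·(1) = 0
  L: −3·[A]_L − 2·[Δp]_L + 2·[W]_L = −3·(2) − 2·(-1) + 2·(2) = 0
  T: −3·[A]_T − 2·[Δp]_T + 2·[W]_T = −3·(0) − 2·(-2) + 2·(-2) = 0
All base exponents vanish — dimensionless.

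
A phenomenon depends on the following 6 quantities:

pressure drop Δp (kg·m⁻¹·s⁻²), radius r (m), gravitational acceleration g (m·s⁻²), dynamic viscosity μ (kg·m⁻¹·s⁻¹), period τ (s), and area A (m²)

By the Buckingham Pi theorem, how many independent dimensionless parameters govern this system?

There are 6 variables and 3 base dimensions (M, L, T).
The dimension matrix has rank 3.
Independent dimensionless groups: 6 − 3 = 3.

3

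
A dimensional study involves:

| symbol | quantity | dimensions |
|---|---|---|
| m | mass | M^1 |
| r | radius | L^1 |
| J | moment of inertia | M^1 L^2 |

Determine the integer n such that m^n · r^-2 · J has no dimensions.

Balance the M exponent: (1)·n from m, plus −2·(0) + (1) = 1 from the rest, must sum to zero.
n + 1 = 0, so n = -1.

-1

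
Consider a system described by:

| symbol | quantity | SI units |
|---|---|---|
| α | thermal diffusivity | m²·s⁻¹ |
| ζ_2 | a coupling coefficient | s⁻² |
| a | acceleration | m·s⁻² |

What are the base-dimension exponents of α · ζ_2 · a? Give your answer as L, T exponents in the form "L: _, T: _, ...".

Collect each base-dimension exponent across the product:
  L: (2) + (0) + (1) = 3
  T: (-1) + (-2) + (-2) = -5
So the dimensions are [L³ T⁻⁵].

L: 3, T: -5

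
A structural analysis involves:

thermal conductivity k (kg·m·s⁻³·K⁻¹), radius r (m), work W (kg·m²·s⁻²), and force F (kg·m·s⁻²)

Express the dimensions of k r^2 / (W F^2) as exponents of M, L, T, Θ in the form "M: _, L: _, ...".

M: -2, L: -1, T: 3, Θ: -1

Collect each base-dimension exponent across the product:
  M: (1) + 2·(0) − (1) − 2·(1) = -2
  L: (1) + 2·(1) − (2) − 2·(1) = -1
  T: (-3) + 2·(0) − (-2) − 2·(-2) = 3
  Θ: (-1) + 2·(0) − (0) − 2·(0) = -1
So the dimensions are [M⁻² L⁻¹ T³ Θ⁻¹].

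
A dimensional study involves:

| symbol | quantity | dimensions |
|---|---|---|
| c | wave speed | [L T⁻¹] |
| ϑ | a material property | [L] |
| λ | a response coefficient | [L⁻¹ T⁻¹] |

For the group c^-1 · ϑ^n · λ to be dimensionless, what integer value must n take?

2

Balance the L exponent: (1)·n from ϑ, plus −(1) + (-1) = -2 from the rest, must sum to zero.
n − 2 = 0, so n = 2.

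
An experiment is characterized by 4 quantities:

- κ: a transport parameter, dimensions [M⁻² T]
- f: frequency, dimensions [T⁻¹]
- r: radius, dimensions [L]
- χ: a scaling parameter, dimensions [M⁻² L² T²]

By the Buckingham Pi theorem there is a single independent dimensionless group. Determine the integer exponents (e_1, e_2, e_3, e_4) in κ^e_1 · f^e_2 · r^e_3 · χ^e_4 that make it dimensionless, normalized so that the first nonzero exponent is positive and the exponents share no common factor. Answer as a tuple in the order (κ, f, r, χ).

M: e_1·(-2) + e_2·(0) + e_3·(0) + e_4·(-2) = 0
L: e_1·(0) + e_2·(0) + e_3·(1) + e_4·(2) = 0
T: e_1·(1) + e_2·(-1) + e_3·(0) + e_4·(2) = 0
Solving this homogeneous linear system for the smallest-integer solution (first nonzero entry positive) gives (1, -1, 2, -1).

(1, -1, 2, -1)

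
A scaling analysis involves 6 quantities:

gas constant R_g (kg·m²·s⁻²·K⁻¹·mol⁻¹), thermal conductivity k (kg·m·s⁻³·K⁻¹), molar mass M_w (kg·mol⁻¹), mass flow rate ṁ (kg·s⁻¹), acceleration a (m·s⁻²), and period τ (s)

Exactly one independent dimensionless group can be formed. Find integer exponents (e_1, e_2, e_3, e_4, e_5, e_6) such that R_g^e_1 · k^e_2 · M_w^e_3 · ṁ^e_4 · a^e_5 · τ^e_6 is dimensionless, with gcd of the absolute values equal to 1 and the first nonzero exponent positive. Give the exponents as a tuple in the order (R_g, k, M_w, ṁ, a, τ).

M: e_1·(1) + e_2·(1) + e_3·(1) + e_4·(1) + e_5·(0) + e_6·(0) = 0
L: e_1·(2) + e_2·(1) + e_3·(0) + e_4·(0) + e_5·(1) + e_6·(0) = 0
T: e_1·(-2) + e_2·(-3) + e_3·(0) + e_4·(-1) + e_5·(-2) + e_6·(1) = 0
Θ: e_1·(-1) + e_2·(-1) + e_3·(0) + e_4·(0) + e_5·(0) + e_6·(0) = 0
N: e_1·(-1) + e_2·(0) + e_3·(-1) + e_4·(0) + e_5·(0) + e_6·(0) = 0
Solving this homogeneous linear system for the smallest-integer solution (first nonzero entry positive) gives (1, -1, -1, 1, -1, -2).

(1, -1, -1, 1, -1, -2)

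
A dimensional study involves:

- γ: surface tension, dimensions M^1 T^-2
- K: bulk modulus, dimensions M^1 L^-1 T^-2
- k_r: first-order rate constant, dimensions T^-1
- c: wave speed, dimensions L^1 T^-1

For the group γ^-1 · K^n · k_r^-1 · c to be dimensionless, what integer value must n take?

Balance the M exponent: (1)·n from K, plus −(1) − (0) + (0) = -1 from the rest, must sum to zero.
n − 1 = 0, so n = 1.

1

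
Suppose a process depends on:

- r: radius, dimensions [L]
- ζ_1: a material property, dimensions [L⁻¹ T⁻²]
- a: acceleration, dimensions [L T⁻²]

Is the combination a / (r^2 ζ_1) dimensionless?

yes

Sum the exponent of each base dimension across the product:
  L: −2·[r]_L − [ζ_1]_L + [a]_L = −2·(1) − (-1) + (1) = 0
  T: −2·[r]_T − [ζ_1]_T + [a]_T = −2·(0) − (-2) + (-2) = 0
All base exponents vanish — dimensionless.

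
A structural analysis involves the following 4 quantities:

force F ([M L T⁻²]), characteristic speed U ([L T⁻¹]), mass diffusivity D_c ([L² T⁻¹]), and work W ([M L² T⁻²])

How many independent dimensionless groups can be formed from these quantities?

There are 4 variables and 3 base dimensions (M, L, T).
The dimension matrix has rank 3.
Independent dimensionless groups: 4 − 3 = 1.

1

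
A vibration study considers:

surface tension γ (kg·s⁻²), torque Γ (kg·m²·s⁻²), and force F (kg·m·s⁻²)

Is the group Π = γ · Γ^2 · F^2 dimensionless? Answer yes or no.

no

Sum the exponent of each base dimension across the product:
  M: [γ]_M + 2·[Γ]_M + 2·[F]_M = (1) + 2·(1) + 2·(1) = 5
  L: [γ]_L + 2·[Γ]_L + 2·[F]_L = (0) + 2·(2) + 2·(1) = 6
  T: [γ]_T + 2·[Γ]_T + 2·[F]_T = (-2) + 2·(-2) + 2·(-2) = -10
Net dimensions [M⁵ L⁶ T⁻¹⁰] ≠ [1] — not dimensionless.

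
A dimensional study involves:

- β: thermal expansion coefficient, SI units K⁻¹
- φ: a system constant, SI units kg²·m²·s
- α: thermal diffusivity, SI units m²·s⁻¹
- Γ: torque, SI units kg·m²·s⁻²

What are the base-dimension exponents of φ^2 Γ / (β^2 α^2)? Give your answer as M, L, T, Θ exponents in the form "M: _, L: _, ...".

M: 5, L: 2, T: 2, Θ: 2

Collect each base-dimension exponent across the product:
  M: −2·(0) + 2·(2) − 2·(0) + (1) = 5
  L: −2·(0) + 2·(2) − 2·(2) + (2) = 2
  T: −2·(0) + 2·(1) − 2·(-1) + (-2) = 2
  Θ: −2·(-1) + 2·(0) − 2·(0) + (0) = 2
So the dimensions are [M⁵ L² T² Θ²].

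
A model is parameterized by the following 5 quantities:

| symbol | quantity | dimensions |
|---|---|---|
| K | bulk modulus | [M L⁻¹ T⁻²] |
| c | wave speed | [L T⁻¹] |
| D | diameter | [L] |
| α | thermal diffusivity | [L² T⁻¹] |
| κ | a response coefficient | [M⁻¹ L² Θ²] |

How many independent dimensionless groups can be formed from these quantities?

1

There are 5 variables and 4 base dimensions (M, L, T, Θ).
The dimension matrix has rank 4.
Independent dimensionless groups: 5 − 4 = 1.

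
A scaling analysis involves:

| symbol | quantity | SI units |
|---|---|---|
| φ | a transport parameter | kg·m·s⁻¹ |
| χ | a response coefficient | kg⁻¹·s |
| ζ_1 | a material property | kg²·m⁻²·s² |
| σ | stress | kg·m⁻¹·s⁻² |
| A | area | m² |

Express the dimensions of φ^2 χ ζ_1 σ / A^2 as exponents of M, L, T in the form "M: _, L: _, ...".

Collect each base-dimension exponent across the product:
  M: 2·(1) + (-1) + (2) + (1) − 2·(0) = 4
  L: 2·(1) + (0) + (-2) + (-1) − 2·(2) = -5
  T: 2·(-1) + (1) + (2) + (-2) − 2·(0) = -1
So the dimensions are [M⁴ L⁻⁵ T⁻¹].

M: 4, L: -5, T: -1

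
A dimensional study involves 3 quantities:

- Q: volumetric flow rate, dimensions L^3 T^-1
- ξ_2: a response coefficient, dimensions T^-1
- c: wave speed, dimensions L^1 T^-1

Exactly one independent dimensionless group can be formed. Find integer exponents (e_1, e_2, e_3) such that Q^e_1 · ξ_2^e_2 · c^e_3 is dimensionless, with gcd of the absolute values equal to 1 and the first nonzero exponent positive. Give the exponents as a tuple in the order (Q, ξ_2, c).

(1, 2, -3)

L: e_1·(3) + e_2·(0) + e_3·(1) = 0
T: e_1·(-1) + e_2·(-1) + e_3·(-1) = 0
Solving this homogeneous linear system for the smallest-integer solution (first nonzero entry positive) gives (1, 2, -3).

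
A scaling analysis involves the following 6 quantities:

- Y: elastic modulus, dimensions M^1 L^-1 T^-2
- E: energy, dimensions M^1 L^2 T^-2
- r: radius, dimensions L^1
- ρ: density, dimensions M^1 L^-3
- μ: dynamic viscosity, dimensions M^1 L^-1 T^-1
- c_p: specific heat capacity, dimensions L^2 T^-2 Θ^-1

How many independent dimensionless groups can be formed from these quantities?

There are 6 variables and 4 base dimensions (M, L, T, Θ).
The dimension matrix has rank 4.
Independent dimensionless groups: 6 − 4 = 2.

2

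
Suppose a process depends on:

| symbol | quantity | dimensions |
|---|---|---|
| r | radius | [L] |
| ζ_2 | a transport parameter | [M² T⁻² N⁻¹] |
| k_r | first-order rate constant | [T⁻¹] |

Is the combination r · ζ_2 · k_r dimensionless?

no

Sum the exponent of each base dimension across the product:
  M: [r]_M + [ζ_2]_M + [k_r]_M = (0) + (2) + (0) = 2
  L: [r]_L + [ζ_2]_L + [k_r]_L = (1) + (0) + (0) = 1
  T: [r]_T + [ζ_2]_T + [k_r]_T = (0) + (-2) + (-1) = -3
  N: [r]_N + [ζ_2]_N + [k_r]_N = (0) + (-1) + (0) = -1
Net dimensions [M² L T⁻³ N⁻¹] ≠ [1] — not dimensionless.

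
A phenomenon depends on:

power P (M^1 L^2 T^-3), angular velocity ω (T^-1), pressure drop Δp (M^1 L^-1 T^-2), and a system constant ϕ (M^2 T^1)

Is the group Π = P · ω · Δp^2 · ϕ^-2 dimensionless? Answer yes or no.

Sum the exponent of each base dimension across the product:
  M: [P]_M + [ω]_M + 2·[Δp]_M − 2·[ϕ]_M = (1) + (0) + 2·(1) − 2·(2) = -1
  L: [P]_L + [ω]_L + 2·[Δp]_L − 2·[ϕ]_L = (2) + (0) + 2·(-1) − 2·(0) = 0
  T: [P]_T + [ω]_T + 2·[Δp]_T − 2·[ϕ]_T = (-3) + (-1) + 2·(-2) − 2·(1) = -10
Net dimensions [M⁻¹ T⁻¹⁰] ≠ [1] — not dimensionless.

no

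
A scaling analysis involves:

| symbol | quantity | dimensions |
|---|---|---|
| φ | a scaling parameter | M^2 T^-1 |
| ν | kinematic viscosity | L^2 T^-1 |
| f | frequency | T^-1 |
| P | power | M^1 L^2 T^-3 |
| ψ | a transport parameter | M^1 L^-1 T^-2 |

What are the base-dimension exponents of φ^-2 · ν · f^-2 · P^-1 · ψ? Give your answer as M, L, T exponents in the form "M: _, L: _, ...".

M: -4, L: -1, T: 4

Collect each base-dimension exponent across the product:
  M: −2·(2) + (0) − 2·(0) − (1) + (1) = -4
  L: −2·(0) + (2) − 2·(0) − (2) + (-1) = -1
  T: −2·(-1) + (-1) − 2·(-1) − (-3) + (-2) = 4
So the dimensions are [M⁻⁴ L⁻¹ T⁴].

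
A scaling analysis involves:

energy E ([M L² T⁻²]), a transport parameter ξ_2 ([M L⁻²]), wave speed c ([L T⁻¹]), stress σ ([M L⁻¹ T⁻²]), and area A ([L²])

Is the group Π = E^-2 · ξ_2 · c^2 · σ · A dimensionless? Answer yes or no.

Sum the exponent of each base dimension across the product:
  M: −2·[E]_M + [ξ_2]_M + 2·[c]_M + [σ]_M + [A]_M = −2·(1) + (1) + 2·(0) + (1) + (0) = 0
  L: −2·[E]_L + [ξ_2]_L + 2·[c]_L + [σ]_L + [A]_L = −2·(2) + (-2) + 2·(1) + (-1) + (2) = -3
  T: −2·[E]_T + [ξ_2]_T + 2·[c]_T + [σ]_T + [A]_T = −2·(-2) + (0) + 2·(-1) + (-2) + (0) = 0
Net dimensions [L⁻³] ≠ [1] — not dimensionless.

no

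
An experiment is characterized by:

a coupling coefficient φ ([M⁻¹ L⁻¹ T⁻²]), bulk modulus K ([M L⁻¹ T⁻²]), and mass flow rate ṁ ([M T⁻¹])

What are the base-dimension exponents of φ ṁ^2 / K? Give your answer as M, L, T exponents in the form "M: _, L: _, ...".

M: 0, L: 0, T: -2

Collect each base-dimension exponent across the product:
  M: (-1) − (1) + 2·(1) = 0
  L: (-1) − (-1) + 2·(0) = 0
  T: (-2) − (-2) + 2·(-1) = -2
So the dimensions are [T⁻²].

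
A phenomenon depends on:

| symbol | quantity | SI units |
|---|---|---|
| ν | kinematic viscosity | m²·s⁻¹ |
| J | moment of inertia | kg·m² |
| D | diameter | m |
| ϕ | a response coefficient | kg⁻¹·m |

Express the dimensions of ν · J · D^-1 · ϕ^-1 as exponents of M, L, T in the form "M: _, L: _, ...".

M: 2, L: 2, T: -1

Collect each base-dimension exponent across the product:
  M: (0) + (1) − (0) − (-1) = 2
  L: (2) + (2) − (1) − (1) = 2
  T: (-1) + (0) − (0) − (0) = -1
So the dimensions are [M² L² T⁻¹].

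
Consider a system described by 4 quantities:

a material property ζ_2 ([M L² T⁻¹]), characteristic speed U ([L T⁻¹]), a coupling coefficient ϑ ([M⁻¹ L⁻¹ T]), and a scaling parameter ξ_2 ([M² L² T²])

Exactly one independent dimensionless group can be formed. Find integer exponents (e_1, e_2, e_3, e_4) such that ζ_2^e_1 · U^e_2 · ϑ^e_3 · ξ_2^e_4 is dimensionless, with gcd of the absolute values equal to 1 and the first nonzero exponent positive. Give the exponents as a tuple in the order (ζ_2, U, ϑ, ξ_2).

M: e_1·(1) + e_2·(0) + e_3·(-1) + e_4·(2) = 0
L: e_1·(2) + e_2·(1) + e_3·(-1) + e_4·(2) = 0
T: e_1·(-1) + e_2·(-1) + e_3·(1) + e_4·(2) = 0
Solving this homogeneous linear system for the smallest-integer solution (first nonzero entry positive) gives (4, -4, 2, -1).

(4, -4, 2, -1)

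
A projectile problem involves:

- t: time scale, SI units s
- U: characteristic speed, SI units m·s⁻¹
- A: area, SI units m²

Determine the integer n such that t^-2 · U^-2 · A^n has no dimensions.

1

Balance the L exponent: (2)·n from A, plus −2·(0) − 2·(1) = -2 from the rest, must sum to zero.
2n − 2 = 0, so n = 1.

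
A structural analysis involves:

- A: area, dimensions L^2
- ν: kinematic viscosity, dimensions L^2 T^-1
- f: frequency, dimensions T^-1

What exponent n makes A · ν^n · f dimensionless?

-1

Balance the L exponent: (2)·n from ν, plus (2) + (0) = 2 from the rest, must sum to zero.
2n + 2 = 0, so n = -1.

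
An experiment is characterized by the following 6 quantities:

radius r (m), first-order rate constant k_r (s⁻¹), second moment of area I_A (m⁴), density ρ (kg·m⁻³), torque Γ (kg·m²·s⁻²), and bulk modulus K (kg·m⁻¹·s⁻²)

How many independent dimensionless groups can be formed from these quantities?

There are 6 variables and 3 base dimensions (M, L, T).
The dimension matrix has rank 3.
Independent dimensionless groups: 6 − 3 = 3.

3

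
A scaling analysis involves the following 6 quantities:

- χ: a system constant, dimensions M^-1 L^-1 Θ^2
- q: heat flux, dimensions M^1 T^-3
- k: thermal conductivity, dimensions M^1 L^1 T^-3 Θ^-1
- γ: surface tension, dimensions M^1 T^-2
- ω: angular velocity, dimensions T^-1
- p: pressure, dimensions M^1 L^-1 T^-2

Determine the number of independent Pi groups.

There are 6 variables and 4 base dimensions (M, L, T, Θ).
The dimension matrix has rank 4.
Independent dimensionless groups: 6 − 4 = 2.

2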